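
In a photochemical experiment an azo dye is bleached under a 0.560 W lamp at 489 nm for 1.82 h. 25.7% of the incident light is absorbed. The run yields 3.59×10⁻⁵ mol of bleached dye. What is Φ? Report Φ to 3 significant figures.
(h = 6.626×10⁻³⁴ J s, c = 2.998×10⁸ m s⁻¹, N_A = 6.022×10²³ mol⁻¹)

Photon energy at 489 nm: hc/λ = (6.626×10⁻³⁴)(2.998×10⁸)/(489×10⁻⁹) = 4.062×10⁻¹⁹ J.
Energy delivered: (0.560 W)(6552 s) = 3669 J.
Photons incident: 3669 / 4.062×10⁻¹⁹ = 9.032×10²¹, i.e. 9.032×10²¹/6.022×10²³ = 0.01500 mol.
Photons absorbed: 0.257 × 0.01500 = 0.003855 mol.
Φ = 3.59×10⁻⁵ mol / 0.003855 mol photons = 0.00931.

Φ = 0.00931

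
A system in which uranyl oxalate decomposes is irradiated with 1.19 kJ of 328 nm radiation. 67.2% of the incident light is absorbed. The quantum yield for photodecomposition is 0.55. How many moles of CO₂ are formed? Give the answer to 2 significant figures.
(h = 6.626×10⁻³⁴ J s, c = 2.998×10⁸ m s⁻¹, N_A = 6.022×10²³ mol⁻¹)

Photon energy at 328 nm: hc/λ = (6.626×10⁻³⁴)(2.998×10⁸)/(328×10⁻⁹) = 6.056×10⁻¹⁹ J.
Incident energy: 1.19 kJ = 1190 J.
Photons incident: 1190 / 6.056×10⁻¹⁹ = 1.965×10²¹, i.e. 1.965×10²¹/6.022×10²³ = 0.003263 mol.
Photons absorbed: 0.672 × 0.003263 = 0.002193 mol.
Product: Φ × n_abs = 0.55 × 0.002193 = 0.001206 mol.

0.0012 mol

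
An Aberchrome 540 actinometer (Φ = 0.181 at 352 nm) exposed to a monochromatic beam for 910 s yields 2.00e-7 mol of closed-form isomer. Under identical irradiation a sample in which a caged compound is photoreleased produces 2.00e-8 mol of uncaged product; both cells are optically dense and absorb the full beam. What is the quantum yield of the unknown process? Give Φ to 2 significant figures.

Photons absorbed by the actinometer: 2.00e-7 / 0.181 = 1.105e-6 mol.
Φ(unknown) = 2.00e-8 / 1.105e-6 = 0.018.

Φ = 0.018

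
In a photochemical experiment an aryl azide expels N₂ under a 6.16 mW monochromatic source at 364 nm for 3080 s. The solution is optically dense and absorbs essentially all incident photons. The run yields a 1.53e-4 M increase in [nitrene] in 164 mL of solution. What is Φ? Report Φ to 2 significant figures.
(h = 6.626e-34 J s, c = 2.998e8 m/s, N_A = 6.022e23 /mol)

Φ = 0.43

Product: (1.53e-4 M)(0.164 L) = 2.509e-5 mol.
Photon energy at 364 nm: hc/λ = (6.626e-34)(2.998e8)/(364e-9) = 5.457e-19 J.
Energy delivered: (6.16 mW)(3080 s) = 18.97 J.
Photons incident: 18.97 / 5.457e-19 = 3.476e19, i.e. 3.476e19/6.022e23 = 5.772e-5 mol.
Φ = 2.509e-5 mol / 5.772e-5 mol photons = 0.43.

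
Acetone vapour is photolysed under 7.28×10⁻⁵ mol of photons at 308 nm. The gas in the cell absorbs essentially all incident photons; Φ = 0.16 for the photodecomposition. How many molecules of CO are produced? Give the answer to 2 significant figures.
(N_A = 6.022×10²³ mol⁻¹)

Product: Φ × n_abs = 0.16 × 7.28×10⁻⁵ = 1.165×10⁻⁵ mol.
As a count: 1.165×10⁻⁵ × 6.022×10²³ = 7.0×10¹⁸.

7.0×10¹⁸ molecules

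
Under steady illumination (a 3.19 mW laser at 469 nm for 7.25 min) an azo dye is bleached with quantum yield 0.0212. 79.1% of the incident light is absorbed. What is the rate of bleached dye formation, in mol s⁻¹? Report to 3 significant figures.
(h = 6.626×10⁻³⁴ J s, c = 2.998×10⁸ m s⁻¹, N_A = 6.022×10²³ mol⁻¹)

2.10×10⁻¹⁰ mol s⁻¹

Photon energy at 469 nm: hc/λ = (6.626×10⁻³⁴)(2.998×10⁸)/(469×10⁻⁹) = 4.236×10⁻¹⁹ J.
Energy delivered: (3.19 mW)(435 s) = 1.388 J.
Photons incident: 1.388 / 4.236×10⁻¹⁹ = 3.277×10¹⁸, i.e. 3.277×10¹⁸/6.022×10²³ = 5.442×10⁻⁶ mol.
Photons absorbed: 0.791 × 5.442×10⁻⁶ = 4.305×10⁻⁶ mol.
Product formed: 0.0212 × 4.305×10⁻⁶ = 9.127×10⁻⁸ mol.
Rate: 9.127×10⁻⁸ / 435 s = 2.10×10⁻¹⁰ mol s⁻¹.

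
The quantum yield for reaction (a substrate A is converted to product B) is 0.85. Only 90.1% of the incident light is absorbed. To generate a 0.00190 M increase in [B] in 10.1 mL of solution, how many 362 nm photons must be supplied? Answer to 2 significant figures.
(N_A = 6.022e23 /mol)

1.5e19 photons

Product: (0.00190 M)(0.0101 L) = 1.919e-5 mol.
Photons that must be absorbed: 1.919e-5 / 0.85 = 2.258e-5 mol.
Incident photons needed: 2.258e-5 / 0.901 = 2.506e-5 mol.
Photon count: 2.506e-5 × 6.022e23 = 1.5e19.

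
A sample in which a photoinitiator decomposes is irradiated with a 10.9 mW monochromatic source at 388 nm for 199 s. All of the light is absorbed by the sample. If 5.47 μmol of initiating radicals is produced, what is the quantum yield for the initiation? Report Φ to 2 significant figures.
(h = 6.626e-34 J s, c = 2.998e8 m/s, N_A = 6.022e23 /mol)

Product: 5.47 μmol = 5.47e-6 mol.
Photon energy at 388 nm: hc/λ = (6.626e-34)(2.998e8)/(388e-9) = 5.120e-19 J.
Energy delivered: (10.9 mW)(199 s) = 2.169 J.
Photons incident: 2.169 / 5.120e-19 = 4.236e18, i.e. 4.236e18/6.022e23 = 7.034e-6 mol.
Φ = 5.47e-6 mol / 7.034e-6 mol photons = 0.78.

Φ = 0.78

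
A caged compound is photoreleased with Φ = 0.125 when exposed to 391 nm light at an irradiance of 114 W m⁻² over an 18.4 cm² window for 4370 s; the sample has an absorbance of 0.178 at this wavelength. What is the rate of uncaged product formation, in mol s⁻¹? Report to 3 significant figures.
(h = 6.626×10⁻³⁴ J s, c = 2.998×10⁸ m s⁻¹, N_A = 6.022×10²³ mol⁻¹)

2.88×10⁻⁸ mol s⁻¹

Photon energy at 391 nm: hc/λ = (6.626×10⁻³⁴)(2.998×10⁸)/(391×10⁻⁹) = 5.080×10⁻¹⁹ J.
Energy delivered: (114 W m⁻²)(18.4×10⁻⁴ m²)(4370 s) = 916.7 J.
Photons incident: 916.7 / 5.080×10⁻¹⁹ = 1.805×10²¹, i.e. 1.805×10²¹/6.022×10²³ = 0.002997 mol.
Fraction absorbed: 1 − 10^(−0.178) = 0.3363.
Photons absorbed: 0.3363 × 0.002997 = 0.001008 mol.
Product formed: 0.125 × 0.001008 = 1.260×10⁻⁴ mol.
Rate: 1.260×10⁻⁴ / 4370 s = 2.88×10⁻⁸ mol s⁻¹.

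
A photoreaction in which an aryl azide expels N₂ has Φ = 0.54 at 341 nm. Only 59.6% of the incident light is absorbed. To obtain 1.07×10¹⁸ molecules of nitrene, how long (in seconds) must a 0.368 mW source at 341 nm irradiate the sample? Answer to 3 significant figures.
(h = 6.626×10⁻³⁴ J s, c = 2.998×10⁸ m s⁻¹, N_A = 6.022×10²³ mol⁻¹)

t ≈ 5260 s

Product: 1.07×10¹⁸ / 6.022×10²³ = 1.777×10⁻⁶ mol.
Photons that must be absorbed: 1.777×10⁻⁶ / 0.54 = 3.291×10⁻⁶ mol.
Incident photons needed: 3.291×10⁻⁶ / 0.596 = 5.522×10⁻⁶ mol.
Photon energy: hc/λ = 5.825×10⁻¹⁹ J; per mole, 3.508×10⁵ J mol⁻¹.
Energy required: 5.522×10⁻⁶ × 3.508×10⁵ = 1.937 J.
Time: 1.937 J / 0.000368 W = 5260 s.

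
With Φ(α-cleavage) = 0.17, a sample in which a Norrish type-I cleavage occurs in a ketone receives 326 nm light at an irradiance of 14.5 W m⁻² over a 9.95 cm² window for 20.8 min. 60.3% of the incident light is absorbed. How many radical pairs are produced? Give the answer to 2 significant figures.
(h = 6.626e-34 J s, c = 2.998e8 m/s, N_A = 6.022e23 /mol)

Photon energy at 326 nm: hc/λ = (6.626e-34)(2.998e8)/(326e-9) = 6.093e-19 J.
Energy delivered: (14.5 W m⁻²)(9.95e-4 m²)(1248 s) = 18.01 J.
Photons incident: 18.01 / 6.093e-19 = 2.956e19, i.e. 2.956e19/6.022e23 = 4.909e-5 mol.
Photons absorbed: 0.603 × 4.909e-5 = 2.960e-5 mol.
Product: Φ × n_abs = 0.17 × 2.960e-5 = 5.032e-6 mol.
As a count: 5.032e-6 × 6.022e23 = 3.0e18.

3.0e18 radical pairs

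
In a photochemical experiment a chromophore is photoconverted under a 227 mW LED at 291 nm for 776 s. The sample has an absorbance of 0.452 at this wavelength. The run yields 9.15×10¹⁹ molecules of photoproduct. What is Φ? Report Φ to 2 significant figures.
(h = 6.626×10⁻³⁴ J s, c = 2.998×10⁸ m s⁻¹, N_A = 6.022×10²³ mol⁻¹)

Φ = 0.55

Product: 9.15×10¹⁹ / 6.022×10²³ = 1.519×10⁻⁴ mol.
Photon energy at 291 nm: hc/λ = (6.626×10⁻³⁴)(2.998×10⁸)/(291×10⁻⁹) = 6.826×10⁻¹⁹ J.
Energy delivered: (227 mW)(776 s) = 176.2 J.
Photons incident: 176.2 / 6.826×10⁻¹⁹ = 2.581×10²⁰, i.e. 2.581×10²⁰/6.022×10²³ = 4.286×10⁻⁴ mol.
Fraction absorbed: 1 − 10^(−0.452) = 0.6468.
Photons absorbed: 0.6468 × 4.286×10⁻⁴ = 2.772×10⁻⁴ mol.
Φ = 1.519×10⁻⁴ mol / 2.772×10⁻⁴ mol photons = 0.55.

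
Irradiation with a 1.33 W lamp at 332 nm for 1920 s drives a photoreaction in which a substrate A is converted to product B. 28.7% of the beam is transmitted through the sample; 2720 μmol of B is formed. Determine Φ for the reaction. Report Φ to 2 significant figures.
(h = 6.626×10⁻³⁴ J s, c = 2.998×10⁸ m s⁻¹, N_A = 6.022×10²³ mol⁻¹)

Product: 2720 μmol = 0.00272 mol.
Photon energy at 332 nm: hc/λ = (6.626×10⁻³⁴)(2.998×10⁸)/(332×10⁻⁹) = 5.983×10⁻¹⁹ J.
Energy delivered: (1.33 W)(1920 s) = 2554 J.
Photons incident: 2554 / 5.983×10⁻¹⁹ = 4.269×10²¹, i.e. 4.269×10²¹/6.022×10²³ = 0.007089 mol.
Fraction absorbed: 1 − 28.7/100 = 0.7130.
Photons absorbed: 0.7130 × 0.007089 = 0.005054 mol.
Φ = 0.00272 mol / 0.005054 mol photons = 0.54.

Φ = 0.54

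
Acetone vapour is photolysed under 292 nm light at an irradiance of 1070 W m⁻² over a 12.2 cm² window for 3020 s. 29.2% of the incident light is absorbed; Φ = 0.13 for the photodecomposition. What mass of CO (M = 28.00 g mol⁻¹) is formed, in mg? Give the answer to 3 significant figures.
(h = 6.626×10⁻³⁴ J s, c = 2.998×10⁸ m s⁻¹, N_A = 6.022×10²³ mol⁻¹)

Photon energy at 292 nm: hc/λ = (6.626×10⁻³⁴)(2.998×10⁸)/(292×10⁻⁹) = 6.803×10⁻¹⁹ J.
Energy delivered: (1070 W m⁻²)(12.2×10⁻⁴ m²)(3020 s) = 3942 J.
Photons incident: 3942 / 6.803×10⁻¹⁹ = 5.795×10²¹, i.e. 5.795×10²¹/6.022×10²³ = 0.009623 mol.
Photons absorbed: 0.292 × 0.009623 = 0.002810 mol.
Product: Φ × n_abs = 0.13 × 0.002810 = 3.653×10⁻⁴ mol.
Mass: 3.653×10⁻⁴ × 28.00 = 0.01023 g = 10.2 mg.

10.2 mg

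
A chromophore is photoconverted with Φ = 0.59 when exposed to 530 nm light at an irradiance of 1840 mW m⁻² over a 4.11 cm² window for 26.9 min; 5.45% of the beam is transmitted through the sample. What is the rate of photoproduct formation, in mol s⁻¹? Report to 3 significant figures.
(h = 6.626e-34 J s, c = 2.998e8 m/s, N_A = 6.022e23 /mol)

1.87e-9 mol s⁻¹

Photon energy at 530 nm: hc/λ = (6.626e-34)(2.998e8)/(530e-9) = 3.748e-19 J.
Energy delivered: (1840 mW m⁻²)(4.11e-4 m²)(1614 s) = 1.221 J.
Photons incident: 1.221 / 3.748e-19 = 3.258e18, i.e. 3.258e18/6.022e23 = 5.410e-6 mol.
Fraction absorbed: 1 − 5.45/100 = 0.9455.
Photons absorbed: 0.9455 × 5.410e-6 = 5.115e-6 mol.
Product formed: 0.59 × 5.115e-6 = 3.018e-6 mol.
Rate: 3.018e-6 / 1614 s = 1.87e-9 mol s⁻¹.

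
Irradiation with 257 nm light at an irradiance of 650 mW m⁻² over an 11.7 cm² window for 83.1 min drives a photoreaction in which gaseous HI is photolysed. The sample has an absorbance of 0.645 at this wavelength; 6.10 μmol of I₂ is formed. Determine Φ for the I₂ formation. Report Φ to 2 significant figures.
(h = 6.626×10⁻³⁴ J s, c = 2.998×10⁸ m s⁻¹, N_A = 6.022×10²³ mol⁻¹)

Product: 6.10 μmol = 6.10×10⁻⁶ mol.
Photon energy at 257 nm: hc/λ = (6.626×10⁻³⁴)(2.998×10⁸)/(257×10⁻⁹) = 7.729×10⁻¹⁹ J.
Energy delivered: (650 mW m⁻²)(11.7×10⁻⁴ m²)(4986 s) = 3.792 J.
Photons incident: 3.792 / 7.729×10⁻¹⁹ = 4.906×10¹⁸, i.e. 4.906×10¹⁸/6.022×10²³ = 8.147×10⁻⁶ mol.
Fraction absorbed: 1 − 10^(−0.645) = 0.7735.
Photons absorbed: 0.7735 × 8.147×10⁻⁶ = 6.302×10⁻⁶ mol.
Φ = 6.10×10⁻⁶ mol / 6.302×10⁻⁶ mol photons = 0.97.

Φ = 0.97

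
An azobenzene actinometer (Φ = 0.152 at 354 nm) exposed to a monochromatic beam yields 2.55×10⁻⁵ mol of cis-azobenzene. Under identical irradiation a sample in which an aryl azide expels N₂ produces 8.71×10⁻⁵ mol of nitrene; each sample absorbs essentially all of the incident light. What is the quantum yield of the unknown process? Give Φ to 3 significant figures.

Φ = 0.519

Photons absorbed by the actinometer: 2.55×10⁻⁵ / 0.152 = 1.678×10⁻⁴ mol.
Φ(unknown) = 8.71×10⁻⁵ / 1.678×10⁻⁴ = 0.519.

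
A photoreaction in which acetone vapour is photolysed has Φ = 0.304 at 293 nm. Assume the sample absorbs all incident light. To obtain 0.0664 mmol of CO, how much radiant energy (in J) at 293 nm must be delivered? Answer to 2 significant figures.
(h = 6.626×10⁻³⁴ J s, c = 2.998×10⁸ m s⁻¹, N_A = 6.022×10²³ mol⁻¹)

89 J

Product: 0.0664 mmol = 6.64×10⁻⁵ mol.
Photons that must be absorbed: 6.64×10⁻⁵ / 0.304 = 2.184×10⁻⁴ mol.
Photon energy: hc/λ = 6.780×10⁻¹⁹ J; per mole, 4.083×10⁵ J mol⁻¹.
Energy required: 2.184×10⁻⁴ × 4.083×10⁵ = 89 J.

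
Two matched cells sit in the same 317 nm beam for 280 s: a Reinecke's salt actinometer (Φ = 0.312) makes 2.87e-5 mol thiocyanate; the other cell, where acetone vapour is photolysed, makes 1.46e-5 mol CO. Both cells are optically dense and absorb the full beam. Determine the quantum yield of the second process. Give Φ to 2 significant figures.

Φ = 0.16

Photons absorbed by the actinometer: 2.87e-5 / 0.312 = 9.199e-5 mol.
Φ(unknown) = 1.46e-5 / 9.199e-5 = 0.16.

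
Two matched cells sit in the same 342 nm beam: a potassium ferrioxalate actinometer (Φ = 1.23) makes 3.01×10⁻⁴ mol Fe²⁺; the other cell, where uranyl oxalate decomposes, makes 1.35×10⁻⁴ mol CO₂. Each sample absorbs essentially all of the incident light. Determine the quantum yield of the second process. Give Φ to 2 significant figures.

Photons absorbed by the actinometer: 3.01×10⁻⁴ / 1.23 = 2.447×10⁻⁴ mol.
Φ(unknown) = 1.35×10⁻⁴ / 2.447×10⁻⁴ = 0.55.

Φ = 0.55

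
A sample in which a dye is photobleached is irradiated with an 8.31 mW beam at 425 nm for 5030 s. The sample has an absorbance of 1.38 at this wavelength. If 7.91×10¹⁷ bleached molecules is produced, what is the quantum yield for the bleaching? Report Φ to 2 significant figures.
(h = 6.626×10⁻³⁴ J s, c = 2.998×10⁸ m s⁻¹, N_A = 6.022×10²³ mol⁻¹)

Φ = 0.0092

Product: 7.91×10¹⁷ / 6.022×10²³ = 1.314×10⁻⁶ mol.
Photon energy at 425 nm: hc/λ = (6.626×10⁻³⁴)(2.998×10⁸)/(425×10⁻⁹) = 4.674×10⁻¹⁹ J.
Energy delivered: (8.31 mW)(5030 s) = 41.80 J.
Photons incident: 41.80 / 4.674×10⁻¹⁹ = 8.943×10¹⁹, i.e. 8.943×10¹⁹/6.022×10²³ = 1.485×10⁻⁴ mol.
Fraction absorbed: 1 − 10^(−1.38) = 0.9583.
Photons absorbed: 0.9583 × 1.485×10⁻⁴ = 1.423×10⁻⁴ mol.
Φ = 1.314×10⁻⁶ mol / 1.423×10⁻⁴ mol photons = 0.0092.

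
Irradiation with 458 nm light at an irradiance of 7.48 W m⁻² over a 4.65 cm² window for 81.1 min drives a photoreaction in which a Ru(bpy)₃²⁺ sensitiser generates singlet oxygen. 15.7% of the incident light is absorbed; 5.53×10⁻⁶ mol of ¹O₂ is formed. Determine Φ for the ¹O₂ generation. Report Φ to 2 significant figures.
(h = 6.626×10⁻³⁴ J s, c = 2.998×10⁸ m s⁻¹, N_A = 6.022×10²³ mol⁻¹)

Photon energy at 458 nm: hc/λ = (6.626×10⁻³⁴)(2.998×10⁸)/(458×10⁻⁹) = 4.337×10⁻¹⁹ J.
Energy delivered: (7.48 W m⁻²)(4.65×10⁻⁴ m²)(4866 s) = 16.92 J.
Photons incident: 16.92 / 4.337×10⁻¹⁹ = 3.901×10¹⁹, i.e. 3.901×10¹⁹/6.022×10²³ = 6.478×10⁻⁵ mol.
Photons absorbed: 0.157 × 6.478×10⁻⁵ = 1.017×10⁻⁵ mol.
Φ = 5.53×10⁻⁶ mol / 1.017×10⁻⁵ mol photons = 0.54.

Φ = 0.54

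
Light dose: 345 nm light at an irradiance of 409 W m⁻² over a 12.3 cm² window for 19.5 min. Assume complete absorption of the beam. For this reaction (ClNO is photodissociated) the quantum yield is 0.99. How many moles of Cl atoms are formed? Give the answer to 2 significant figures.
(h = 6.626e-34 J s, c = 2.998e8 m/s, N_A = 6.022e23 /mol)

Photon energy at 345 nm: hc/λ = (6.626e-34)(2.998e8)/(345e-9) = 5.758e-19 J.
Energy delivered: (409 W m⁻²)(12.3e-4 m²)(1170 s) = 588.6 J.
Photons incident: 588.6 / 5.758e-19 = 1.022e21, i.e. 1.022e21/6.022e23 = 0.001697 mol.
Product: Φ × n_abs = 0.99 × 0.001697 = 0.001680 mol.

0.0017 mol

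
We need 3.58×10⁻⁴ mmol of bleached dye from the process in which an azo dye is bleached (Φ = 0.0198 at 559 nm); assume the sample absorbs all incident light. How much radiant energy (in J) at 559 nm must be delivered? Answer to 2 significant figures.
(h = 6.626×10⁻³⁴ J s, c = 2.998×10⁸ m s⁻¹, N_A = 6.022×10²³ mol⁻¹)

3.9 J

Product: 3.58×10⁻⁴ mmol = 3.58×10⁻⁷ mol.
Photons that must be absorbed: 3.58×10⁻⁷ / 0.0198 = 1.808×10⁻⁵ mol.
Photon energy: hc/λ = 3.554×10⁻¹⁹ J; per mole, 2.140×10⁵ J mol⁻¹.
Energy required: 1.808×10⁻⁵ × 2.140×10⁵ = 3.9 J.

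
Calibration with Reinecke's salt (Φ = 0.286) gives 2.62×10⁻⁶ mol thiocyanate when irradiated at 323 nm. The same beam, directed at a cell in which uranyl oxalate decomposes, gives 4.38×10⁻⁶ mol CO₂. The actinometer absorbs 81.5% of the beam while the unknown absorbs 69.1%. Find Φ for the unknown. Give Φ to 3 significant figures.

Φ = 0.564

Photons absorbed by the actinometer: 2.62×10⁻⁶ / 0.286 = 9.161×10⁻⁶ mol.
Incident flux: 9.161×10⁻⁶ / 0.815 = 1.124×10⁻⁵ einstein.
Absorbed by unknown: 0.691 × 1.124×10⁻⁵ = 7.767×10⁻⁶ mol.
Φ(unknown) = 4.38×10⁻⁶ / 7.767×10⁻⁶ = 0.564.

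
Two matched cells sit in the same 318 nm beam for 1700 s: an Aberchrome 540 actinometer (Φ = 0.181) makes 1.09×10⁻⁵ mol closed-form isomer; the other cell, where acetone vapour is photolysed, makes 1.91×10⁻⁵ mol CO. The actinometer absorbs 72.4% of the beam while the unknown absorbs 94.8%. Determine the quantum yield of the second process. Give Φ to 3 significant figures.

Photons absorbed by the actinometer: 1.09×10⁻⁵ / 0.181 = 6.022×10⁻⁵ mol.
Incident flux: 6.022×10⁻⁵ / 0.724 = 8.318×10⁻⁵ einstein.
Absorbed by unknown: 0.948 × 8.318×10⁻⁵ = 7.885×10⁻⁵ mol.
Φ(unknown) = 1.91×10⁻⁵ / 7.885×10⁻⁵ = 0.242.

Φ = 0.242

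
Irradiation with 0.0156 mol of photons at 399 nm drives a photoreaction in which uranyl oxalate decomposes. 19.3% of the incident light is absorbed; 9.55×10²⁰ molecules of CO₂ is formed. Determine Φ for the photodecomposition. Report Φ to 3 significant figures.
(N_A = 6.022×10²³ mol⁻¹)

Product: 9.55×10²⁰ / 6.022×10²³ = 0.001586 mol.
Photons absorbed: 0.193 × 0.0156 = 0.003011 mol.
Φ = 0.001586 mol / 0.003011 mol photons = 0.527.

Φ = 0.527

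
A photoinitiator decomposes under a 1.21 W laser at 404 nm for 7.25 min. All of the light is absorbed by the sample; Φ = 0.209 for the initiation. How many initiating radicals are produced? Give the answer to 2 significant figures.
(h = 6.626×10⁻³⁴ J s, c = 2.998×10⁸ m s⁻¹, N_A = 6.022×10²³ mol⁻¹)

2.2×10²⁰ initiating radicals

Photon energy at 404 nm: hc/λ = (6.626×10⁻³⁴)(2.998×10⁸)/(404×10⁻⁹) = 4.917×10⁻¹⁹ J.
Energy delivered: (1.21 W)(435 s) = 526.4 J.
Photons incident: 526.4 / 4.917×10⁻¹⁹ = 1.071×10²¹, i.e. 1.071×10²¹/6.022×10²³ = 0.001778 mol.
Product: Φ × n_abs = 0.209 × 0.001778 = 3.716×10⁻⁴ mol.
As a count: 3.716×10⁻⁴ × 6.022×10²³ = 2.2×10²⁰.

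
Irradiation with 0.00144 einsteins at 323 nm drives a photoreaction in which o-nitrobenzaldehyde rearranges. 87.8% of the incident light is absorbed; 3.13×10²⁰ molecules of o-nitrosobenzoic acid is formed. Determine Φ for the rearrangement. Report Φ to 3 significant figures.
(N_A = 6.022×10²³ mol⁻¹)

Φ = 0.411

Product: 3.13×10²⁰ / 6.022×10²³ = 5.198×10⁻⁴ mol.
Photons absorbed: 0.878 × 0.00144 = 0.001264 mol.
Φ = 5.198×10⁻⁴ mol / 0.001264 mol photons = 0.411.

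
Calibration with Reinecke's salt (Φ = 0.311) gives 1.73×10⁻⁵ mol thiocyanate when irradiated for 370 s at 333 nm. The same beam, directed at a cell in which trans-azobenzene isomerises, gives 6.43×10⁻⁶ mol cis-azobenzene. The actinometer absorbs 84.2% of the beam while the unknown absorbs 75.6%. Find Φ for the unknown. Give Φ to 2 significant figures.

Φ = 0.13

Photons absorbed by the actinometer: 1.73×10⁻⁵ / 0.311 = 5.563×10⁻⁵ mol.
Incident flux: 5.563×10⁻⁵ / 0.842 = 6.607×10⁻⁵ einstein.
Absorbed by unknown: 0.756 × 6.607×10⁻⁵ = 4.995×10⁻⁵ mol.
Φ(unknown) = 6.43×10⁻⁶ / 4.995×10⁻⁵ = 0.13.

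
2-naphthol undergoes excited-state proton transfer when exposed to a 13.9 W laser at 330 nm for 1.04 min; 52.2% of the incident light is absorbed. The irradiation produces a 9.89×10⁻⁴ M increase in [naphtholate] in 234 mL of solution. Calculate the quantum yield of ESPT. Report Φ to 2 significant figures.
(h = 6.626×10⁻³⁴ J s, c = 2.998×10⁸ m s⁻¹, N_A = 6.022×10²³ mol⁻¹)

Product: (9.89×10⁻⁴ M)(0.234 L) = 2.314×10⁻⁴ mol.
Photon energy at 330 nm: hc/λ = (6.626×10⁻³⁴)(2.998×10⁸)/(330×10⁻⁹) = 6.020×10⁻¹⁹ J.
Energy delivered: (13.9 W)(62.4 s) = 867.4 J.
Photons incident: 867.4 / 6.020×10⁻¹⁹ = 1.441×10²¹, i.e. 1.441×10²¹/6.022×10²³ = 0.002393 mol.
Photons absorbed: 0.522 × 0.002393 = 0.001249 mol.
Φ = 2.314×10⁻⁴ mol / 0.001249 mol photons = 0.19.

Φ = 0.19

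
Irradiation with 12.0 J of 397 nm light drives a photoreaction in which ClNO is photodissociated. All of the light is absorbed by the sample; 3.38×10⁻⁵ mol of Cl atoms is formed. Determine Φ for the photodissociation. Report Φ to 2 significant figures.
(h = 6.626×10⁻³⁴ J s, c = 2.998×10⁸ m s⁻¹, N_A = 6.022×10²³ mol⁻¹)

Photon energy at 397 nm: hc/λ = (6.626×10⁻³⁴)(2.998×10⁸)/(397×10⁻⁹) = 5.004×10⁻¹⁹ J.
Photons incident: 12.0 / 5.004×10⁻¹⁹ = 2.398×10¹⁹, i.e. 2.398×10¹⁹/6.022×10²³ = 3.982×10⁻⁵ mol.
Φ = 3.38×10⁻⁵ mol / 3.982×10⁻⁵ mol photons = 0.85.

Φ = 0.85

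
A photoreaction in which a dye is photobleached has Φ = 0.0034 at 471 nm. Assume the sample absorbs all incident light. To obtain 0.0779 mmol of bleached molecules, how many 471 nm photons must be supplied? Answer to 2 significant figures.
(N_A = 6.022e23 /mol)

1.4e22 photons

Product: 0.0779 mmol = 7.79e-5 mol.
Photons that must be absorbed: 7.79e-5 / 0.0034 = 0.02291 mol.
Photon count: 0.02291 × 6.022e23 = 1.4e22.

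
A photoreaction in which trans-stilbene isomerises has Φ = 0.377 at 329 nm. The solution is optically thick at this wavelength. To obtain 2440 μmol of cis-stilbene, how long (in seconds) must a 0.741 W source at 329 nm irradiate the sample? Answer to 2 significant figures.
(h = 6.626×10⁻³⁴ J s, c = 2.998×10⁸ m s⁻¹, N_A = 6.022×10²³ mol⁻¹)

Product: 2440 μmol = 0.00244 mol.
Photons that must be absorbed: 0.00244 / 0.377 = 0.006472 mol.
Photon energy: hc/λ = 6.038×10⁻¹⁹ J; per mole, 3.636×10⁵ J mol⁻¹.
Energy required: 0.006472 × 3.636×10⁵ = 2353 J.
Time: 2353 J / 0.741 W = 3200 s.

t ≈ 3200 s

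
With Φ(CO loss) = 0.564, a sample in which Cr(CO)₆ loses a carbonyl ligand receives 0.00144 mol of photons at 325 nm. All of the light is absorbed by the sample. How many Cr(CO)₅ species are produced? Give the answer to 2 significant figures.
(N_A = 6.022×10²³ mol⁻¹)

4.9×10²⁰ species

Product: Φ × n_abs = 0.564 × 0.00144 = 8.122×10⁻⁴ mol.
As a count: 8.122×10⁻⁴ × 6.022×10²³ = 4.9×10²⁰.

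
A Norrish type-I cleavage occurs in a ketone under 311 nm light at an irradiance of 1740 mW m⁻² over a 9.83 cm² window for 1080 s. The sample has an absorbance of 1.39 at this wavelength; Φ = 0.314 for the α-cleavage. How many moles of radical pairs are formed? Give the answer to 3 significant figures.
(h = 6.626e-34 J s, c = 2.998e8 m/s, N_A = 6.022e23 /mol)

Photon energy at 311 nm: hc/λ = (6.626e-34)(2.998e8)/(311e-9) = 6.387e-19 J.
Energy delivered: (1740 mW m⁻²)(9.83e-4 m²)(1080 s) = 1.847 J.
Photons incident: 1.847 / 6.387e-19 = 2.892e18, i.e. 2.892e18/6.022e23 = 4.802e-6 mol.
Fraction absorbed: 1 − 10^(−1.39) = 0.9593.
Photons absorbed: 0.9593 × 4.802e-6 = 4.607e-6 mol.
Product: Φ × n_abs = 0.314 × 4.607e-6 = 1.447e-6 mol.

1.45e-6 mol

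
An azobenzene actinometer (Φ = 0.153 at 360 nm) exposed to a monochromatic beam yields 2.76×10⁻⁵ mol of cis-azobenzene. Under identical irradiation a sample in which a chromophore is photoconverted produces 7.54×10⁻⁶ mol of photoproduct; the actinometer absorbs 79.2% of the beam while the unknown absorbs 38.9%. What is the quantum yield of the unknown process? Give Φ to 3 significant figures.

Φ = 0.0851

Photons absorbed by the actinometer: 2.76×10⁻⁵ / 0.153 = 1.804×10⁻⁴ mol.
Incident flux: 1.804×10⁻⁴ / 0.792 = 2.278×10⁻⁴ einstein.
Absorbed by unknown: 0.389 × 2.278×10⁻⁴ = 8.861×10⁻⁵ mol.
Φ(unknown) = 7.54×10⁻⁶ / 8.861×10⁻⁵ = 0.0851.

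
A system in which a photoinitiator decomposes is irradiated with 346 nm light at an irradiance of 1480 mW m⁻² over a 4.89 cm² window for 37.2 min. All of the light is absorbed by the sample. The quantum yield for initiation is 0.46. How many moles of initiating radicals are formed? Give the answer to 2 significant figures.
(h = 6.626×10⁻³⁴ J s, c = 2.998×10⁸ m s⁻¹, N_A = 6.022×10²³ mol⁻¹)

2.1×10⁻⁶ mol

Photon energy at 346 nm: hc/λ = (6.626×10⁻³⁴)(2.998×10⁸)/(346×10⁻⁹) = 5.741×10⁻¹⁹ J.
Energy delivered: (1480 mW m⁻²)(4.89×10⁻⁴ m²)(2232 s) = 1.615 J.
Photons incident: 1.615 / 5.741×10⁻¹⁹ = 2.813×10¹⁸, i.e. 2.813×10¹⁸/6.022×10²³ = 4.671×10⁻⁶ mol.
Product: Φ × n_abs = 0.46 × 4.671×10⁻⁶ = 2.149×10⁻⁶ mol.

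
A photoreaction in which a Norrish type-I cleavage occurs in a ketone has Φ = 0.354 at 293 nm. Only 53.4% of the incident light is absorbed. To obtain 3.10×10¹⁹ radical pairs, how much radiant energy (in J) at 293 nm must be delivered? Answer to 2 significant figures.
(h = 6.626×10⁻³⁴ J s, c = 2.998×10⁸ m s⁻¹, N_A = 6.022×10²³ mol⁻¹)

110 J

Product: 3.10×10¹⁹ / 6.022×10²³ = 5.148×10⁻⁵ mol.
Photons that must be absorbed: 5.148×10⁻⁵ / 0.354 = 1.454×10⁻⁴ mol.
Incident photons needed: 1.454×10⁻⁴ / 0.534 = 2.723×10⁻⁴ mol.
Photon energy: hc/λ = 6.780×10⁻¹⁹ J; per mole, 4.083×10⁵ J mol⁻¹.
Energy required: 2.723×10⁻⁴ × 4.083×10⁵ = 110 J.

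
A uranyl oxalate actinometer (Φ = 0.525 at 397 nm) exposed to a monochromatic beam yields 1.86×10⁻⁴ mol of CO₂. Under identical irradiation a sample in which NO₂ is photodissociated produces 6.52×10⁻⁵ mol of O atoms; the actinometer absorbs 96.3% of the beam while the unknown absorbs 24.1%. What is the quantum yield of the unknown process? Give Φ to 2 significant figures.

Φ = 0.74

Photons absorbed by the actinometer: 1.86×10⁻⁴ / 0.525 = 3.543×10⁻⁴ mol.
Incident flux: 3.543×10⁻⁴ / 0.963 = 3.679×10⁻⁴ einstein.
Absorbed by unknown: 0.241 × 3.679×10⁻⁴ = 8.866×10⁻⁵ mol.
Φ(unknown) = 6.52×10⁻⁵ / 8.866×10⁻⁵ = 0.74.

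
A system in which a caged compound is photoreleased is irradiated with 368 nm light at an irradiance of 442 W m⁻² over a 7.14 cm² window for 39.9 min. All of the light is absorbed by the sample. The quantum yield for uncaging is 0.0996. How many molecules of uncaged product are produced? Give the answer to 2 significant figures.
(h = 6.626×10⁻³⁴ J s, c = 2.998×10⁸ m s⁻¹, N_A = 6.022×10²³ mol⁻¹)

Photon energy at 368 nm: hc/λ = (6.626×10⁻³⁴)(2.998×10⁸)/(368×10⁻⁹) = 5.398×10⁻¹⁹ J.
Energy delivered: (442 W m⁻²)(7.14×10⁻⁴ m²)(2394 s) = 755.5 J.
Photons incident: 755.5 / 5.398×10⁻¹⁹ = 1.400×10²¹, i.e. 1.400×10²¹/6.022×10²³ = 0.002325 mol.
Product: Φ × n_abs = 0.0996 × 0.002325 = 2.316×10⁻⁴ mol.
As a count: 2.316×10⁻⁴ × 6.022×10²³ = 1.4×10²⁰.

1.4×10²⁰ molecules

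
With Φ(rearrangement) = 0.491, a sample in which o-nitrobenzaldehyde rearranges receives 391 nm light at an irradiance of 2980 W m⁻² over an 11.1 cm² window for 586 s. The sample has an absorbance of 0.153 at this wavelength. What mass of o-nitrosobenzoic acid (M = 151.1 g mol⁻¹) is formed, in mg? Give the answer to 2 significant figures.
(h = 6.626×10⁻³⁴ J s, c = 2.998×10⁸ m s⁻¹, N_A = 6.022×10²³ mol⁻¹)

Photon energy at 391 nm: hc/λ = (6.626×10⁻³⁴)(2.998×10⁸)/(391×10⁻⁹) = 5.080×10⁻¹⁹ J.
Energy delivered: (2980 W m⁻²)(11.1×10⁻⁴ m²)(586 s) = 1938 J.
Photons incident: 1938 / 5.080×10⁻¹⁹ = 3.815×10²¹, i.e. 3.815×10²¹/6.022×10²³ = 0.006335 mol.
Fraction absorbed: 1 − 10^(−0.153) = 0.2969.
Photons absorbed: 0.2969 × 0.006335 = 0.001881 mol.
Product: Φ × n_abs = 0.491 × 0.001881 = 9.236×10⁻⁴ mol.
Mass: 9.236×10⁻⁴ × 151.1 = 0.1396 g = 140 mg.

140 mg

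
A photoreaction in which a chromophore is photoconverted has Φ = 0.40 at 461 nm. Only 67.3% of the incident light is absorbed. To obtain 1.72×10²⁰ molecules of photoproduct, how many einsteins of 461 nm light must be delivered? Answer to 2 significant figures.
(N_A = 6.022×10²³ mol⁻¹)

Product: 1.72×10²⁰ / 6.022×10²³ = 2.856×10⁻⁴ mol.
Photons that must be absorbed: 2.856×10⁻⁴ / 0.40 = 7.140×10⁻⁴ mol.
Incident photons needed: 7.140×10⁻⁴ / 0.673 = 0.001061 mol.

0.0011 einstein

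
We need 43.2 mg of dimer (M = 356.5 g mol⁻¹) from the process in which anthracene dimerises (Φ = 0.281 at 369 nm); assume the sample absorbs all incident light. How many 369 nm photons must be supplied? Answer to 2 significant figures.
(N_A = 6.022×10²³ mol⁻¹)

Product: 43.2 mg / 356.5 g mol⁻¹ = 1.212×10⁻⁴ mol.
Photons that must be absorbed: 1.212×10⁻⁴ / 0.281 = 4.313×10⁻⁴ mol.
Photon count: 4.313×10⁻⁴ × 6.022×10²³ = 2.6×10²⁰.

2.6×10²⁰ photons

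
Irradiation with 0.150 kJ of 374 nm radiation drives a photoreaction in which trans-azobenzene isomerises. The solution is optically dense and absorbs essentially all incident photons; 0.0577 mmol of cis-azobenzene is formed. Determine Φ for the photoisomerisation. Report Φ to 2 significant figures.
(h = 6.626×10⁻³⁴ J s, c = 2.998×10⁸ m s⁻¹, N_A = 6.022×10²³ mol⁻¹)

Product: 0.0577 mmol = 5.77×10⁻⁵ mol.
Photon energy at 374 nm: hc/λ = (6.626×10⁻³⁴)(2.998×10⁸)/(374×10⁻⁹) = 5.311×10⁻¹⁹ J.
Incident energy: 0.150 kJ = 150 J.
Photons incident: 150 / 5.311×10⁻¹⁹ = 2.824×10²⁰, i.e. 2.824×10²⁰/6.022×10²³ = 4.689×10⁻⁴ mol.
Φ = 5.77×10⁻⁵ mol / 4.689×10⁻⁴ mol photons = 0.12.

Φ = 0.12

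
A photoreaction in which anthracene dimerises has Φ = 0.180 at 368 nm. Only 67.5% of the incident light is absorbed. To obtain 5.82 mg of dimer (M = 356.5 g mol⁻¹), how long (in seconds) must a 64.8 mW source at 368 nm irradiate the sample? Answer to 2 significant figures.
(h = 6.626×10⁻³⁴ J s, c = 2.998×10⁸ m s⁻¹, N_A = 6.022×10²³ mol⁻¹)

Product: 5.82 mg / 356.5 g mol⁻¹ = 1.633×10⁻⁵ mol.
Photons that must be absorbed: 1.633×10⁻⁵ / 0.180 = 9.072×10⁻⁵ mol.
Incident photons needed: 9.072×10⁻⁵ / 0.675 = 1.344×10⁻⁴ mol.
Photon energy: hc/λ = 5.398×10⁻¹⁹ J; per mole, 3.251×10⁵ J mol⁻¹.
Energy required: 1.344×10⁻⁴ × 3.251×10⁵ = 43.69 J.
Time: 43.69 J / 0.0648 W = 670 s.

t ≈ 670 s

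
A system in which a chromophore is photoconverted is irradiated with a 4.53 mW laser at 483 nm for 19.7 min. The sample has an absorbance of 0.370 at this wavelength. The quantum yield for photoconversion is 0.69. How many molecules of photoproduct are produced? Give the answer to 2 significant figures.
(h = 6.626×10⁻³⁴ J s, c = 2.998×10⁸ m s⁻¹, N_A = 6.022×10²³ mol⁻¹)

Photon energy at 483 nm: hc/λ = (6.626×10⁻³⁴)(2.998×10⁸)/(483×10⁻⁹) = 4.113×10⁻¹⁹ J.
Energy delivered: (4.53 mW)(1182 s) = 5.354 J.
Photons incident: 5.354 / 4.113×10⁻¹⁹ = 1.302×10¹⁹, i.e. 1.302×10¹⁹/6.022×10²³ = 2.162×10⁻⁵ mol.
Fraction absorbed: 1 − 10^(−0.370) = 0.5734.
Photons absorbed: 0.5734 × 2.162×10⁻⁵ = 1.240×10⁻⁵ mol.
Product: Φ × n_abs = 0.69 × 1.240×10⁻⁵ = 8.556×10⁻⁶ mol.
As a count: 8.556×10⁻⁶ × 6.022×10²³ = 5.2×10¹⁸.

5.2×10¹⁸ molecules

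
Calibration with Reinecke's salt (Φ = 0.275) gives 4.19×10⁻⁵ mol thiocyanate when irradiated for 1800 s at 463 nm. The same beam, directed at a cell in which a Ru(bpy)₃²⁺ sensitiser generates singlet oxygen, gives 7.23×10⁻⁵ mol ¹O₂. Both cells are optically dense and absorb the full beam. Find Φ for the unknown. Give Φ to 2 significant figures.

Photons absorbed by the actinometer: 4.19×10⁻⁵ / 0.275 = 1.524×10⁻⁴ mol.
Φ(unknown) = 7.23×10⁻⁵ / 1.524×10⁻⁴ = 0.47.

Φ = 0.47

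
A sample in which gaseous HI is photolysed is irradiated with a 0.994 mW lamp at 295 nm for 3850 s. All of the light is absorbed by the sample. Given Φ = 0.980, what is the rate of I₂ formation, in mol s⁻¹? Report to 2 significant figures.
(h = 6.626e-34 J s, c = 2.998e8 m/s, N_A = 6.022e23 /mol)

Photon energy at 295 nm: hc/λ = (6.626e-34)(2.998e8)/(295e-9) = 6.734e-19 J.
Energy delivered: (0.994 mW)(3850 s) = 3.827 J.
Photons incident: 3.827 / 6.734e-19 = 5.683e18, i.e. 5.683e18/6.022e23 = 9.437e-6 mol.
Product formed: 0.980 × 9.437e-6 = 9.248e-6 mol.
Rate: 9.248e-6 / 3850 s = 2.4e-9 mol s⁻¹.

2.4e-9 mol s⁻¹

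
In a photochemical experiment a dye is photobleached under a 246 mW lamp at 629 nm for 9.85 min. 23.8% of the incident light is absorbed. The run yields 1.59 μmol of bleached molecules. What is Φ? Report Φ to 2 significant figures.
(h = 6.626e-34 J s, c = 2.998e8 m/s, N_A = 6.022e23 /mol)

Φ = 0.0087

Product: 1.59 μmol = 1.59e-6 mol.
Photon energy at 629 nm: hc/λ = (6.626e-34)(2.998e8)/(629e-9) = 3.158e-19 J.
Energy delivered: (246 mW)(591 s) = 145.4 J.
Photons incident: 145.4 / 3.158e-19 = 4.604e20, i.e. 4.604e20/6.022e23 = 7.645e-4 mol.
Photons absorbed: 0.238 × 7.645e-4 = 1.820e-4 mol.
Φ = 1.59e-6 mol / 1.820e-4 mol photons = 0.0087.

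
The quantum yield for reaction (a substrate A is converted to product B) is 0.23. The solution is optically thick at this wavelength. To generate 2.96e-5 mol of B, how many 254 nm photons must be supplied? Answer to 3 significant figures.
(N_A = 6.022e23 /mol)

7.75e19 photons

Photons that must be absorbed: 2.96e-5 / 0.23 = 1.287e-4 mol.
Photon count: 1.287e-4 × 6.022e23 = 7.75e19.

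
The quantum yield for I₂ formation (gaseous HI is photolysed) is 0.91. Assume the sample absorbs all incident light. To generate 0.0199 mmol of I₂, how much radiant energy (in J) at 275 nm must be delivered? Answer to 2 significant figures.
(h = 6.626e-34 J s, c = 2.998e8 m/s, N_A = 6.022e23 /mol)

9.5 J

Product: 0.0199 mmol = 1.99e-5 mol.
Photons that must be absorbed: 1.99e-5 / 0.91 = 2.187e-5 mol.
Photon energy: hc/λ = 7.224e-19 J; per mole, 4.350e5 J mol⁻¹.
Energy required: 2.187e-5 × 4.350e5 = 9.5 J.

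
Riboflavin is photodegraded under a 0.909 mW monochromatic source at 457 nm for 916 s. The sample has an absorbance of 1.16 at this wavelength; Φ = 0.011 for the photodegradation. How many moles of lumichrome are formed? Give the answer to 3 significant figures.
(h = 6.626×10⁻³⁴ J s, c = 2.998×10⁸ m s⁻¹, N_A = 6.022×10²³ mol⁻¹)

Photon energy at 457 nm: hc/λ = (6.626×10⁻³⁴)(2.998×10⁸)/(457×10⁻⁹) = 4.347×10⁻¹⁹ J.
Energy delivered: (0.909 mW)(916 s) = 0.8326 J.
Photons incident: 0.8326 / 4.347×10⁻¹⁹ = 1.915×10¹⁸, i.e. 1.915×10¹⁸/6.022×10²³ = 3.180×10⁻⁶ mol.
Fraction absorbed: 1 − 10^(−1.16) = 0.9308.
Photons absorbed: 0.9308 × 3.180×10⁻⁶ = 2.960×10⁻⁶ mol.
Product: Φ × n_abs = 0.011 × 2.960×10⁻⁶ = 3.256×10⁻⁸ mol.

3.26×10⁻⁸ mol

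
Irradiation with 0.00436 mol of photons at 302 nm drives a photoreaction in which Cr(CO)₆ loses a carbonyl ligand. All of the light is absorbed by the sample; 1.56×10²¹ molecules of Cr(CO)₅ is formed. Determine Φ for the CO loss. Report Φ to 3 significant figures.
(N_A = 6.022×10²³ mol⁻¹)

Product: 1.56×10²¹ / 6.022×10²³ = 0.002591 mol.
Φ = 0.002591 mol / 0.00436 mol photons = 0.594.

Φ = 0.594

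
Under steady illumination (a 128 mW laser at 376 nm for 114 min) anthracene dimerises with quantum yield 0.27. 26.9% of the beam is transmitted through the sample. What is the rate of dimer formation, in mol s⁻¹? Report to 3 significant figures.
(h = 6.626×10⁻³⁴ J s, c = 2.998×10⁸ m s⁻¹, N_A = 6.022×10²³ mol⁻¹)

7.94×10⁻⁸ mol s⁻¹

Photon energy at 376 nm: hc/λ = (6.626×10⁻³⁴)(2.998×10⁸)/(376×10⁻⁹) = 5.283×10⁻¹⁹ J.
Energy delivered: (128 mW)(6840 s) = 875.5 J.
Photons incident: 875.5 / 5.283×10⁻¹⁹ = 1.657×10²¹, i.e. 1.657×10²¹/6.022×10²³ = 0.002752 mol.
Fraction absorbed: 1 − 26.9/100 = 0.7310.
Photons absorbed: 0.7310 × 0.002752 = 0.002012 mol.
Product formed: 0.27 × 0.002012 = 5.432×10⁻⁴ mol.
Rate: 5.432×10⁻⁴ / 6840 s = 7.94×10⁻⁸ mol s⁻¹.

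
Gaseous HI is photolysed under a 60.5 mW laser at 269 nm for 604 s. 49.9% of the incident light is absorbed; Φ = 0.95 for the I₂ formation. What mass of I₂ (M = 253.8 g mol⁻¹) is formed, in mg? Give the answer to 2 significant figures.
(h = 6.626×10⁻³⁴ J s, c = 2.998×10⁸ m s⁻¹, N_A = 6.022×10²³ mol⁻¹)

Photon energy at 269 nm: hc/λ = (6.626×10⁻³⁴)(2.998×10⁸)/(269×10⁻⁹) = 7.385×10⁻¹⁹ J.
Energy delivered: (60.5 mW)(604 s) = 36.54 J.
Photons incident: 36.54 / 7.385×10⁻¹⁹ = 4.948×10¹⁹, i.e. 4.948×10¹⁹/6.022×10²³ = 8.217×10⁻⁵ mol.
Photons absorbed: 0.499 × 8.217×10⁻⁵ = 4.100×10⁻⁵ mol.
Product: Φ × n_abs = 0.95 × 4.100×10⁻⁵ = 3.895×10⁻⁵ mol.
Mass: 3.895×10⁻⁵ × 253.8 = 0.009886 g = 9.9 mg.

9.9 mg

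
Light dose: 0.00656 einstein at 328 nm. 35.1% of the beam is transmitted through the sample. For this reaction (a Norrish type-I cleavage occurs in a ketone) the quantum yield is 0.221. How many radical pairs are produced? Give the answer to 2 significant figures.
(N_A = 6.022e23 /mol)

5.7e20 radical pairs

Fraction absorbed: 1 − 35.1/100 = 0.6490.
Photons absorbed: 0.6490 × 0.00656 = 0.004257 mol.
Product: Φ × n_abs = 0.221 × 0.004257 = 9.408e-4 mol.
As a count: 9.408e-4 × 6.022e23 = 5.7e20.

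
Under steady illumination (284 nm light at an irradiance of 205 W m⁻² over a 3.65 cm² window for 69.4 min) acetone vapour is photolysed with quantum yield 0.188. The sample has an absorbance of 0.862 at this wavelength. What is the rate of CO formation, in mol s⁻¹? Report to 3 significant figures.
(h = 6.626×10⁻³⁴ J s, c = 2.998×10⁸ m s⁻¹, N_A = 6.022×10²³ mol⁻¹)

2.88×10⁻⁸ mol s⁻¹

Photon energy at 284 nm: hc/λ = (6.626×10⁻³⁴)(2.998×10⁸)/(284×10⁻⁹) = 6.995×10⁻¹⁹ J.
Energy delivered: (205 W m⁻²)(3.65×10⁻⁴ m²)(4164 s) = 311.6 J.
Photons incident: 311.6 / 6.995×10⁻¹⁹ = 4.455×10²⁰, i.e. 4.455×10²⁰/6.022×10²³ = 7.398×10⁻⁴ mol.
Fraction absorbed: 1 − 10^(−0.862) = 0.8626.
Photons absorbed: 0.8626 × 7.398×10⁻⁴ = 6.382×10⁻⁴ mol.
Product formed: 0.188 × 6.382×10⁻⁴ = 1.200×10⁻⁴ mol.
Rate: 1.200×10⁻⁴ / 4164 s = 2.88×10⁻⁸ mol s⁻¹.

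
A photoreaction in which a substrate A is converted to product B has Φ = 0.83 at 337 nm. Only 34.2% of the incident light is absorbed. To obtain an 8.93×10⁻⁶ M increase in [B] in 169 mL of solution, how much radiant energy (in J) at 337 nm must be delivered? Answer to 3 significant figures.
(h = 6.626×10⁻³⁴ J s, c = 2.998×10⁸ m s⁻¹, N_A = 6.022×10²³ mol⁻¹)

Product: (8.93×10⁻⁶ M)(0.169 L) = 1.509×10⁻⁶ mol.
Photons that must be absorbed: 1.509×10⁻⁶ / 0.83 = 1.818×10⁻⁶ mol.
Incident photons needed: 1.818×10⁻⁶ / 0.342 = 5.316×10⁻⁶ mol.
Photon energy: hc/λ = 5.895×10⁻¹⁹ J; per mole, 3.550×10⁵ J mol⁻¹.
Energy required: 5.316×10⁻⁶ × 3.550×10⁵ = 1.89 J.

1.89 J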